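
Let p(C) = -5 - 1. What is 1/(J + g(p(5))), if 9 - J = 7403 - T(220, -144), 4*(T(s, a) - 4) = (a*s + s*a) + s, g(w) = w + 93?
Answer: -1/23088 ≈ -4.3313e-5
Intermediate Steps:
p(C) = -6
g(w) = 93 + w
T(s, a) = 4 + s/4 + a*s/2 (T(s, a) = 4 + ((a*s + s*a) + s)/4 = 4 + ((a*s + a*s) + s)/4 = 4 + (2*a*s + s)/4 = 4 + (s + 2*a*s)/4 = 4 + (s/4 + a*s/2) = 4 + s/4 + a*s/2)
J = -23175 (J = 9 - (7403 - (4 + (1/4)*220 + (1/2)*(-144)*220)) = 9 - (7403 - (4 + 55 - 15840)) = 9 - (7403 - 1*(-15781)) = 9 - (7403 + 15781) = 9 - 1*23184 = 9 - 23184 = -23175)
1/(J + g(p(5))) = 1/(-23175 + (93 - 6)) = 1/(-23175 + 87) = 1/(-23088) = -1/23088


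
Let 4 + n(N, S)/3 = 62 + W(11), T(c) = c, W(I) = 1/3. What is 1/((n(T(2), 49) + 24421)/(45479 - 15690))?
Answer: 29789/24596 ≈ 1.2111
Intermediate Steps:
W(I) = ⅓
n(N, S) = 175 (n(N, S) = -12 + 3*(62 + ⅓) = -12 + 3*(187/3) = -12 + 187 = 175)
1/((n(T(2), 49) + 24421)/(45479 - 15690)) = 1/((175 + 24421)/(45479 - 15690)) = 1/(24596/29789) = 29789/24596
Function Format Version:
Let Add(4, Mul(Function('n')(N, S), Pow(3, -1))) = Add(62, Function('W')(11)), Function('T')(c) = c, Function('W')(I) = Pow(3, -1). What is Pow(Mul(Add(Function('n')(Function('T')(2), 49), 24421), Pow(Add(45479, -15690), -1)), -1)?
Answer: Rational(29789, 24596) ≈ 1.2111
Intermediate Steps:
Function('W')(I) = Rational(1, 3)
Function('n')(N, S) = 175 (Function('n')(N, S) = Add(-12, Mul(3, Add(62, Rational(1, 3)))) = Add(-12, Mul(3, Rational(187, 3))) = Add(-12, 187) = 175)
Pow(Mul(Add(Function('n')(Function('T')(2), 49), 24421), Pow(Add(45479, -15690), -1)), -1) = Pow(Mul(Add(175, 24421), Pow(Add(45479, -15690), -1)), -1) = Pow(Mul(24596, Pow(29789, -1)), -1) = Pow(Mul(24596, Rational(1, 29789)), -1) = Pow(Rational(24596, 29789), -1) = Rational(29789, 24596)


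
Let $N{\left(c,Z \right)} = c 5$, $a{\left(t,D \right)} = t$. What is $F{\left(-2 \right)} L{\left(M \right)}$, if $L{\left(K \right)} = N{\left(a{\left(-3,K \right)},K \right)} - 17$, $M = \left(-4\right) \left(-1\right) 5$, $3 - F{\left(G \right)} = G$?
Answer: $-160$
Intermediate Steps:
$F{\left(G \right)} = 3 - G$
$N{\left(c,Z \right)} = 5 c$
$M = 20$ ($M = 4 \cdot 5 = 20$)
$L{\left(K \right)} = -32$ ($L{\left(K \right)} = 5 \left(-3\right) - 17 = -15 - 17 = -32$)
$F{\left(-2 \right)} L{\left(M \right)} = \left(3 - -2\right) \left(-32\right) = \left(3 + 2\right) \left(-32\right) = 5 \left(-32\right) = -160$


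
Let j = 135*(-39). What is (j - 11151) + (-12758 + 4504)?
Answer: -24670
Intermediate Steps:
j = -5265
(j - 11151) + (-12758 + 4504) = (-5265 - 11151) + (-12758 + 4504) = -16416 - 8254 = -24670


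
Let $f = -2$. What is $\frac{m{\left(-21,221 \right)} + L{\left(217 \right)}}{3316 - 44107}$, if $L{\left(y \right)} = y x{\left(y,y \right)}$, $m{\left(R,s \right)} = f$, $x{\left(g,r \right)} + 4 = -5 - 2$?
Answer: $\frac{2389}{40791} \approx 0.058567$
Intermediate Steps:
$x{\left(g,r \right)} = -11$ ($x{\left(g,r \right)} = -4 - 7 = -11$)
$m{\left(R,s \right)} = -2$
$L{\left(y \right)} = - 11 y$ ($L{\left(y \right)} = y \left(-11\right) = - 11 y$)
$\frac{m{\left(-21,221 \right)} + L{\left(217 \right)}}{3316 - 44107} = \frac{-2 - 2387}{3316 - 44107} = \frac{-2 - 2387}{-40791} = \left(-2389\right) \left(- \frac{1}{40791}\right) = \frac{2389}{40791}$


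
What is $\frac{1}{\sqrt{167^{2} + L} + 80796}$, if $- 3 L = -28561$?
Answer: $\frac{60597}{4895967155} - \frac{\sqrt{84171}}{9791934310} \approx 1.2347 \cdot 10^{-5}$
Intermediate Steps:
$L = \frac{28561}{3}$ ($L = \left(- \frac{1}{3}\right) \left(-28561\right) = \frac{28561}{3} \approx 9520.3$)
$\frac{1}{\sqrt{167^{2} + L} + 80796} = \frac{1}{\sqrt{167^{2} + \frac{28561}{3}} + 80796} = \frac{1}{\sqrt{27889 + \frac{28561}{3}} + 80796} = \frac{1}{\sqrt{\frac{112228}{3}} + 80796} = \frac{1}{\frac{2 \sqrt{84171}}{3} + 80796} = \frac{1}{80796 + \frac{2 \sqrt{84171}}{3}}$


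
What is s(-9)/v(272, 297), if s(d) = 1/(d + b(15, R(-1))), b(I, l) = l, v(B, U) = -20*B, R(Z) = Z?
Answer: 1/54400 ≈ 1.8382e-5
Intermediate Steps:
s(d) = 1/(-1 + d) (s(d) = 1/(d - 1) = 1/(-1 + d))
s(-9)/v(272, 297) = 1/((-1 - 9)*((-20*272))) = 1/(-10*(-5440)) = -⅒*(-1/5440) = 1/54400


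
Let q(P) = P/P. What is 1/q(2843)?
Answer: 1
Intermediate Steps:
q(P) = 1
1/q(2843) = 1/1 = 1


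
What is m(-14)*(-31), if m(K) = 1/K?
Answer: 31/14 ≈ 2.2143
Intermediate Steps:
m(-14)*(-31) = -31/(-14) = -1/14*(-31) = 31/14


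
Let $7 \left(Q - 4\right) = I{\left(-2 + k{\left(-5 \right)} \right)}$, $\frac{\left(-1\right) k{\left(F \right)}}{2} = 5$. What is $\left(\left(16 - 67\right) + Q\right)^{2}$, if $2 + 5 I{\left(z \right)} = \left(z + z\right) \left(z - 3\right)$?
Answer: $\frac{1656369}{1225} \approx 1352.1$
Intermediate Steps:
$k{\left(F \right)} = -10$ ($k{\left(F \right)} = \left(-2\right) 5 = -10$)
$I{\left(z \right)} = - \frac{2}{5} + \frac{2 z \left(-3 + z\right)}{5}$ ($I{\left(z \right)} = - \frac{2}{5} + \frac{\left(z + z\right) \left(z - 3\right)}{5} = - \frac{2}{5} + \frac{2 z \left(-3 + z\right)}{5}$)
$Q = \frac{498}{35}$ ($Q = 4 + \frac{- \frac{2}{5} - \frac{6 \left(-2 - 10\right)}{5} + \frac{2 \left(-2 - 10\right)^{2}}{5}}{7} = 4 + \frac{- \frac{2}{5} - - \frac{72}{5} + \frac{2 \left(-12\right)^{2}}{5}}{7} = 4 + \frac{- \frac{2}{5} + \frac{72}{5} + \frac{2}{5} \cdot 144}{7} = 4 + \frac{- \frac{2}{5} + \frac{72}{5} + \frac{288}{5}}{7} = 4 + \frac{1}{7} \cdot \frac{358}{5} = 4 + \frac{358}{35} = \frac{498}{35} \approx 14.229$)
$\left(\left(16 - 67\right) + Q\right)^{2} = \left(\left(16 - 67\right) + \frac{498}{35}\right)^{2} = \left(-51 + \frac{498}{35}\right)^{2} = \left(- \frac{1287}{35}\right)^{2} = \frac{1656369}{1225}$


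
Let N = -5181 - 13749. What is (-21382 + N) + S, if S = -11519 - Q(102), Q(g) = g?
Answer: -51933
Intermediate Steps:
N = -18930
S = -11621 (S = -11519 - 1*102 = -11519 - 102 = -11621)
(-21382 + N) + S = (-21382 - 18930) - 11621 = -40312 - 11621 = -51933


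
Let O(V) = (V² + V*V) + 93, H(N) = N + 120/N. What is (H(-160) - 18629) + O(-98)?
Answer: 2045/4 ≈ 511.25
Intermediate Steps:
O(V) = 93 + 2*V² (O(V) = (V² + V²) + 93 = 2*V² + 93 = 93 + 2*V²)
(H(-160) - 18629) + O(-98) = ((-160 + 120/(-160)) - 18629) + (93 + 2*(-98)²) = ((-160 + 120*(-1/160)) - 18629) + (93 + 2*9604) = ((-160 - ¾) - 18629) + (93 + 19208) = (-643/4 - 18629) + 19301 = -75159/4 + 19301 = 2045/4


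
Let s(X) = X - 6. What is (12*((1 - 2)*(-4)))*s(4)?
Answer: -96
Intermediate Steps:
s(X) = -6 + X
(12*((1 - 2)*(-4)))*s(4) = (12*((1 - 2)*(-4)))*(-6 + 4) = (12*(-1*(-4)))*(-2) = (12*4)*(-2) = 48*(-2) = -96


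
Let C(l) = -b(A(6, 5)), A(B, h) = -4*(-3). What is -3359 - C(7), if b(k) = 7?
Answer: -3352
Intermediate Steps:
A(B, h) = 12
C(l) = -7 (C(l) = -1*7 = -7)
-3359 - C(7) = -3359 - 1*(-7) = -3359 + 7 = -3352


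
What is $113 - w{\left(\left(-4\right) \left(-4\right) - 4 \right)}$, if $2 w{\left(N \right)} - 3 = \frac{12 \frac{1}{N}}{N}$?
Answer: $\frac{2675}{24} \approx 111.46$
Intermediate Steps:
$w{\left(N \right)} = \frac{3}{2} + \frac{6}{N^{2}}$ ($w{\left(N \right)} = \frac{3}{2} + \frac{\frac{12}{N} \frac{1}{N}}{2} = \frac{3}{2} + \frac{12 \frac{1}{N^{2}}}{2} = \frac{3}{2} + \frac{6}{N^{2}}$)
$113 - w{\left(\left(-4\right) \left(-4\right) - 4 \right)} = 113 - \left(\frac{3}{2} + \frac{6}{\left(\left(-4\right) \left(-4\right) - 4\right)^{2}}\right) = 113 - \left(\frac{3}{2} + \frac{6}{\left(16 - 4\right)^{2}}\right) = 113 - \left(\frac{3}{2} + \frac{6}{144}\right) = 113 - \left(\frac{3}{2} + 6 \cdot \frac{1}{144}\right) = 113 - \left(\frac{3}{2} + \frac{1}{24}\right) = 113 - \frac{37}{24} = \frac{2675}{24}$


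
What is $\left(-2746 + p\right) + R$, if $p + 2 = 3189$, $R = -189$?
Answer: $252$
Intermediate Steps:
$p = 3187$ ($p = -2 + 3189 = 3187$)
$\left(-2746 + p\right) + R = \left(-2746 + 3187\right) - 189 = 441 - 189 = 252$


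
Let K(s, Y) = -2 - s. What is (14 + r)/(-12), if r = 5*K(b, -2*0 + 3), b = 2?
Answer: ½ ≈ 0.50000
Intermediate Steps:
r = -20 (r = 5*(-2 - 1*2) = 5*(-2 - 2) = 5*(-4) = -20)
(14 + r)/(-12) = (14 - 20)/(-12) = -1/12*(-6) = ½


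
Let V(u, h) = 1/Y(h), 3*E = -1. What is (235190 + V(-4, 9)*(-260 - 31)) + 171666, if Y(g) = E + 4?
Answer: 4474543/11 ≈ 4.0678e+5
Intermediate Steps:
E = -⅓ (E = (⅓)*(-1) = -⅓ ≈ -0.33333)
Y(g) = 11/3 (Y(g) = -⅓ + 4 = 11/3)
V(u, h) = 3/11 (V(u, h) = 1/(11/3) = 3/11)
(235190 + V(-4, 9)*(-260 - 31)) + 171666 = (235190 + 3*(-260 - 31)/11) + 171666 = (235190 + (3/11)*(-291)) + 171666 = (235190 - 873/11) + 171666 = 2586217/11 + 171666 = 4474543/11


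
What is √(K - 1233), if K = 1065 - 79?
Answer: I*√247 ≈ 15.716*I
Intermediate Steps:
K = 986
√(K - 1233) = √(986 - 1233) = √(-247) = I*√247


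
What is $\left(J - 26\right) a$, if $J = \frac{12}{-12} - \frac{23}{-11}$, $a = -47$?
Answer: $\frac{12878}{11} \approx 1170.7$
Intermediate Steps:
$J = \frac{12}{11}$ ($J = 12 \left(- \frac{1}{12}\right) - - \frac{23}{11} = -1 + \frac{23}{11} = \frac{12}{11} \approx 1.0909$)
$\left(J - 26\right) a = \left(\frac{12}{11} - 26\right) \left(-47\right) = \left(- \frac{274}{11}\right) \left(-47\right) = \frac{12878}{11}$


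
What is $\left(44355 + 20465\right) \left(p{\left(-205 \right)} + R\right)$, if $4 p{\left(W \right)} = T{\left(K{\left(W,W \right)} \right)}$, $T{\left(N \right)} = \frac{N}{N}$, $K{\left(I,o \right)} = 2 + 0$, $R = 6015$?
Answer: $389908505$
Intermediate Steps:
$K{\left(I,o \right)} = 2$
$T{\left(N \right)} = 1$
$p{\left(W \right)} = \frac{1}{4}$ ($p{\left(W \right)} = \frac{1}{4} \cdot 1 = \frac{1}{4}$)
$\left(44355 + 20465\right) \left(p{\left(-205 \right)} + R\right) = \left(44355 + 20465\right) \left(\frac{1}{4} + 6015\right) = 64820 \cdot \frac{24061}{4} = 389908505$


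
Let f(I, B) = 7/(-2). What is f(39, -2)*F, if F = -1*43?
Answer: 301/2 ≈ 150.50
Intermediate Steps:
f(I, B) = -7/2 (f(I, B) = 7*(-½) = -7/2)
F = -43
f(39, -2)*F = -7/2*(-43) = 301/2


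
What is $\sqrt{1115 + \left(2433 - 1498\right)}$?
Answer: $5 \sqrt{82} \approx 45.277$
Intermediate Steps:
$\sqrt{1115 + \left(2433 - 1498\right)} = \sqrt{1115 + 935} = \sqrt{2050} = 5 \sqrt{82}$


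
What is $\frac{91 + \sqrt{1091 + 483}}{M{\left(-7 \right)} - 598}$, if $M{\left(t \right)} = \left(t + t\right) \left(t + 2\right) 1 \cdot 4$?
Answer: $- \frac{91}{318} - \frac{\sqrt{1574}}{318} \approx -0.41092$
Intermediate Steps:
$M{\left(t \right)} = 8 t \left(2 + t\right)$ ($M{\left(t \right)} = 2 t \left(2 + t\right) 1 \cdot 4 = 2 t \left(2 + t\right) 4 = 8 t \left(2 + t\right)$)
$\frac{91 + \sqrt{1091 + 483}}{M{\left(-7 \right)} - 598} = \frac{91 + \sqrt{1091 + 483}}{8 \left(-7\right) \left(2 - 7\right) - 598} = \frac{91 + \sqrt{1574}}{8 \left(-7\right) \left(-5\right) - 598} = \frac{91 + \sqrt{1574}}{280 - 598} = \frac{91 + \sqrt{1574}}{-318} = \left(91 + \sqrt{1574}\right) \left(- \frac{1}{318}\right) = - \frac{91}{318} - \frac{\sqrt{1574}}{318}$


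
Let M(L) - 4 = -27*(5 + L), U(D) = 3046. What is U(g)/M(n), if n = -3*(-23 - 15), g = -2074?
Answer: -3046/3209 ≈ -0.94921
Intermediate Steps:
n = 114 (n = -3*(-38) = 114)
M(L) = -131 - 27*L (M(L) = 4 - 27*(5 + L) = 4 + (-135 - 27*L) = -131 - 27*L)
U(g)/M(n) = 3046/(-131 - 27*114) = 3046/(-131 - 3078) = 3046/(-3209) = 3046*(-1/3209) = -3046/3209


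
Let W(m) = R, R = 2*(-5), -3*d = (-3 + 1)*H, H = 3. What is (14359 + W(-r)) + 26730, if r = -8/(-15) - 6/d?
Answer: 41079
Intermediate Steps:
d = 2 (d = -(-3 + 1)*3/3 = -(-2)*3/3 = -⅓*(-6) = 2)
r = -37/15 (r = -8/(-15) - 6/2 = -8*(-1/15) - 6*½ = 8/15 - 3 = -37/15 ≈ -2.4667)
R = -10
W(m) = -10
(14359 + W(-r)) + 26730 = (14359 - 10) + 26730 = 14349 + 26730 = 41079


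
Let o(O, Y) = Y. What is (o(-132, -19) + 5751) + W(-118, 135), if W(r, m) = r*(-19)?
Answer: 7974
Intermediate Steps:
W(r, m) = -19*r
(o(-132, -19) + 5751) + W(-118, 135) = (-19 + 5751) - 19*(-118) = 5732 + 2242 = 7974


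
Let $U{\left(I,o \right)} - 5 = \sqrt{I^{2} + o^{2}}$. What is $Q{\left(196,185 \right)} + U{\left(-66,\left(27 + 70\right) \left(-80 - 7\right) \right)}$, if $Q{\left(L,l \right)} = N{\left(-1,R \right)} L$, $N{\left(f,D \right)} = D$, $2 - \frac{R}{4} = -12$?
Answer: $10981 + 3 \sqrt{7913453} \approx 19420.0$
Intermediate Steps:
$R = 56$ ($R = 8 - -48 = 8 + 48 = 56$)
$U{\left(I,o \right)} = 5 + \sqrt{I^{2} + o^{2}}$
$Q{\left(L,l \right)} = 56 L$
$Q{\left(196,185 \right)} + U{\left(-66,\left(27 + 70\right) \left(-80 - 7\right) \right)} = 56 \cdot 196 + \left(5 + \sqrt{\left(-66\right)^{2} + \left(\left(27 + 70\right) \left(-80 - 7\right)\right)^{2}}\right) = 10976 + \left(5 + \sqrt{4356 + \left(97 \left(-87\right)\right)^{2}}\right) = 10976 + \left(5 + \sqrt{4356 + \left(-8439\right)^{2}}\right) = 10976 + \left(5 + \sqrt{4356 + 71216721}\right) = 10976 + \left(5 + \sqrt{71221077}\right) = 10976 + \left(5 + 3 \sqrt{7913453}\right) = 10981 + 3 \sqrt{7913453}$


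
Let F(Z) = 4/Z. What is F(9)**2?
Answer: 16/81 ≈ 0.19753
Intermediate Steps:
F(9)**2 = (4/9)**2 = 16/81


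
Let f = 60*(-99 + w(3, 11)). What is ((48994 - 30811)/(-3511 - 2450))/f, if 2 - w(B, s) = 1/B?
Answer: 6061/11604080 ≈ 0.00052232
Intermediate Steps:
w(B, s) = 2 - 1/B
f = -5840 (f = 60*(-99 + (2 - 1/3)) = 60*(-99 + 5/3) = 60*(-292/3) = -5840)
((48994 - 30811)/(-3511 - 2450))/f = ((48994 - 30811)/(-3511 - 2450))/(-5840) = (18183/(-5961))*(-1/5840) = (18183*(-1/5961))*(-1/5840) = -6061/1987*(-1/5840) = 6061/11604080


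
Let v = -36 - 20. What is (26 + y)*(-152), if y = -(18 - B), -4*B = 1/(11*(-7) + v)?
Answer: -8514/7 ≈ -1216.3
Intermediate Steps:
v = -56
B = 1/532 (B = -1/(4*(11*(-7) - 56)) = -1/(4*(-77 - 56)) = -¼/(-133) = -¼*(-1/133) = 1/532 ≈ 0.0018797)
y = -9575/532 (y = -(18 - 1*1/532) = -(18 - 1/532) = -1*9575/532 = -9575/532 ≈ -17.998)
(26 + y)*(-152) = (26 - 9575/532)*(-152) = (4257/532)*(-152) = -8514/7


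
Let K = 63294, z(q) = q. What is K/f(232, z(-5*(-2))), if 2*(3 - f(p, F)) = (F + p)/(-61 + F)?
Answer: 11781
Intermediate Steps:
f(p, F) = 3 - (F + p)/(2*(-61 + F))
K/f(232, z(-5*(-2))) = 63294/(((-366 - 1*232 + 5*(-5*(-2)))/(2*(-61 - 5*(-2))))) = 63294/(((-366 - 232 + 5*10)/(2*(-61 + 10)))) = 63294/(((1/2)*(-366 - 232 + 50)/(-51))) = 63294/(((1/2)*(-1/51)*(-548))) = 63294/(274/51) = 63294*(51/274) = 11781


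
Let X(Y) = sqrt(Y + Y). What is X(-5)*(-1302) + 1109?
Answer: 1109 - 1302*I*sqrt(10) ≈ 1109.0 - 4117.3*I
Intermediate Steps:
X(Y) = sqrt(2)*sqrt(Y) (X(Y) = sqrt(2*Y) = sqrt(2)*sqrt(Y))
X(-5)*(-1302) + 1109 = (sqrt(2)*sqrt(-5))*(-1302) + 1109 = (sqrt(2)*(I*sqrt(5)))*(-1302) + 1109 = (I*sqrt(10))*(-1302) + 1109 = -1302*I*sqrt(10) + 1109 = 1109 - 1302*I*sqrt(10)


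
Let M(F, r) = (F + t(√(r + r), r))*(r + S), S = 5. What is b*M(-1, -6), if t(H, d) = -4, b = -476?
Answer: -2380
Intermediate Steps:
M(F, r) = (-4 + F)*(5 + r) (M(F, r) = (F - 4)*(r + 5) = (-4 + F)*(5 + r))
b*M(-1, -6) = -476*(-20 - 4*(-6) + 5*(-1) - 1*(-6)) = -476*(-20 + 24 - 5 + 6) = -476*5 = -2380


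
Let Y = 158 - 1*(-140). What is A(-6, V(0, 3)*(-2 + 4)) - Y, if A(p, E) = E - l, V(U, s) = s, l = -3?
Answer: -289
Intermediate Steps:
Y = 298 (Y = 158 + 140 = 298)
A(p, E) = 3 + E (A(p, E) = E - 1*(-3) = E + 3 = 3 + E)
A(-6, V(0, 3)*(-2 + 4)) - Y = (3 + 3*(-2 + 4)) - 1*298 = (3 + 3*2) - 298 = (3 + 6) - 298 = 9 - 298 = -289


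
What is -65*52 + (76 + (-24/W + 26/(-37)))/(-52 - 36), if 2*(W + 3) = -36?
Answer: -38528379/11396 ≈ -3380.9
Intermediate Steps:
W = -21 (W = -3 + (1/2)*(-36) = -3 - 18 = -21)
-65*52 + (76 + (-24/W + 26/(-37)))/(-52 - 36) = -65*52 + (76 + (-24/(-21) + 26/(-37)))/(-52 - 36) = -3380 + (76 + (-24*(-1/21) + 26*(-1/37)))/(-88) = -3380 + (76 + (8/7 - 26/37))*(-1/88) = -3380 + (76 + 114/259)*(-1/88) = -3380 + (19798/259)*(-1/88) = -3380 - 9899/11396 = -38528379/11396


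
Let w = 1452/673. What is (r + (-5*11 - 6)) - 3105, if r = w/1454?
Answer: -1549031260/489271 ≈ -3166.0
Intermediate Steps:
w = 1452/673 (w = 1452*(1/673) = 1452/673 ≈ 2.1575)
r = 726/489271 (r = (1452/673)/1454 = (1452/673)*(1/1454) = 726/489271 ≈ 0.0014838)
(r + (-5*11 - 6)) - 3105 = (726/489271 + (-5*11 - 6)) - 3105 = (726/489271 + (-55 - 6)) - 3105 = (726/489271 - 61) - 3105 = -29844805/489271 - 3105 = -1549031260/489271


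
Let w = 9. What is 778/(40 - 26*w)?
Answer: -389/97 ≈ -4.0103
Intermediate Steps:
778/(40 - 26*w) = 778/(40 - 26*9) = 778/(40 - 234) = 778/(-194) = 778*(-1/194) = -389/97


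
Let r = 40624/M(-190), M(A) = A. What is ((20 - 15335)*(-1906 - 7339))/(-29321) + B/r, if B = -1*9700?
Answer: -712224849275/148892038 ≈ -4783.5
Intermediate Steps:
B = -9700
r = -20312/95 (r = 40624/(-190) = 40624*(-1/190) = -20312/95 ≈ -213.81)
((20 - 15335)*(-1906 - 7339))/(-29321) + B/r = ((20 - 15335)*(-1906 - 7339))/(-29321) - 9700/(-20312/95) = -15315*(-9245)*(-1/29321) - 9700*(-95/20312) = 141587175*(-1/29321) + 230375/5078 = -141587175/29321 + 230375/5078 = -712224849275/148892038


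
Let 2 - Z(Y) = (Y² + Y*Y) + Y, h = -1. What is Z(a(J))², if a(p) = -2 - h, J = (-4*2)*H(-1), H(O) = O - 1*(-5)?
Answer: 1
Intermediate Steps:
H(O) = 5 + O (H(O) = O + 5 = 5 + O)
J = -32 (J = (-4*2)*(5 - 1) = -8*4 = -32)
a(p) = -1 (a(p) = -2 - 1*(-1) = -2 + 1 = -1)
Z(Y) = 2 - Y - 2*Y² (Z(Y) = 2 - ((Y² + Y*Y) + Y) = 2 - ((Y² + Y²) + Y) = 2 - (2*Y² + Y) = 2 - (Y + 2*Y²) = 2 + (-Y - 2*Y²) = 2 - Y - 2*Y²)
Z(a(J))² = (2 - 1*(-1) - 2*(-1)²)² = (2 + 1 - 2*1)² = (2 + 1 - 2)² = 1² = 1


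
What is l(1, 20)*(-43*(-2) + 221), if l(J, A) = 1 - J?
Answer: 0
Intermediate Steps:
l(1, 20)*(-43*(-2) + 221) = (1 - 1*1)*(-43*(-2) + 221) = (1 - 1)*(86 + 221) = 0*307 = 0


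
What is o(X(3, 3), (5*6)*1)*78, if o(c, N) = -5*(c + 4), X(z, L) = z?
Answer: -2730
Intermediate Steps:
o(c, N) = -20 - 5*c (o(c, N) = -5*(4 + c) = -20 - 5*c)
o(X(3, 3), (5*6)*1)*78 = (-20 - 5*3)*78 = (-20 - 15)*78 = -35*78 = -2730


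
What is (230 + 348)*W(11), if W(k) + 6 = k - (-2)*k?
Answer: 15606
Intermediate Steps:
W(k) = -6 + 3*k (W(k) = -6 + (k - (-2)*k) = -6 + (k + 2*k) = -6 + 3*k)
(230 + 348)*W(11) = (230 + 348)*(-6 + 3*11) = 578*(-6 + 33) = 578*27 = 15606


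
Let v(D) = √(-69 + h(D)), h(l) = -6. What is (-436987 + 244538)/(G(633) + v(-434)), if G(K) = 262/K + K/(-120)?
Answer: 599759910760440/63232104889 + 616897578888000*I*√3/63232104889 ≈ 9485.0 + 16898.0*I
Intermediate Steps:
G(K) = 262/K - K/120 (G(K) = 262/K + K*(-1/120) = 262/K - K/120)
v(D) = 5*I*√3 (v(D) = √(-69 - 6) = √(-75) = 5*I*√3)
(-436987 + 244538)/(G(633) + v(-434)) = (-436987 + 244538)/((262/633 - 1/120*633) + 5*I*√3) = -192449/((262*(1/633) - 211/40) + 5*I*√3) = -192449/((262/633 - 211/40) + 5*I*√3) = -192449/(-123083/25320 + 5*I*√3)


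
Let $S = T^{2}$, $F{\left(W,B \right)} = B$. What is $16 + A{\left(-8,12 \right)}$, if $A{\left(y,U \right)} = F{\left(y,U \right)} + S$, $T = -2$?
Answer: $32$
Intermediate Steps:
$S = 4$ ($S = \left(-2\right)^{2} = 4$)
$A{\left(y,U \right)} = 4 + U$ ($A{\left(y,U \right)} = U + 4 = 4 + U$)
$16 + A{\left(-8,12 \right)} = 16 + \left(4 + 12\right) = 16 + 16 = 32$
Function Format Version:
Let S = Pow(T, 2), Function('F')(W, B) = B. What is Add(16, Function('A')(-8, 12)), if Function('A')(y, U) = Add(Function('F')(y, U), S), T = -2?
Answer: 32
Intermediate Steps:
S = 4 (S = Pow(-2, 2) = 4)
Function('A')(y, U) = Add(4, U) (Function('A')(y, U) = Add(U, 4) = Add(4, U))
Add(16, Function('A')(-8, 12)) = Add(16, Add(4, 12)) = Add(16, 16) = 32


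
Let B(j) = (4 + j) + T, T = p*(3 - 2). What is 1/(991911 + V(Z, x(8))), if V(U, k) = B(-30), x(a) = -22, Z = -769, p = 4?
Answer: 1/991889 ≈ 1.0082e-6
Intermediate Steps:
T = 4 (T = 4*(3 - 2) = 4*1 = 4)
B(j) = 8 + j (B(j) = (4 + j) + 4 = 8 + j)
V(U, k) = -22 (V(U, k) = 8 - 30 = -22)
1/(991911 + V(Z, x(8))) = 1/(991911 - 22) = 1/991889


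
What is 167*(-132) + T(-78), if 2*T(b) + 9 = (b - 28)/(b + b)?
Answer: -3439513/156 ≈ -22048.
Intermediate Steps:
T(b) = -9/2 + (-28 + b)/(4*b) (T(b) = -9/2 + ((b - 28)/(b + b))/2 = -9/2 + ((-28 + b)/((2*b)))/2 = -9/2 + ((-28 + b)*(1/(2*b)))/2 = -9/2 + ((-28 + b)/(2*b))/2 = -9/2 + (-28 + b)/(4*b))
167*(-132) + T(-78) = 167*(-132) + (-17/4 - 7/(-78)) = -22044 + (-17/4 - 7*(-1/78)) = -22044 + (-17/4 + 7/78) = -22044 - 649/156 = -3439513/156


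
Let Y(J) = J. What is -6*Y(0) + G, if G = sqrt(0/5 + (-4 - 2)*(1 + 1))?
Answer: 2*I*sqrt(3) ≈ 3.4641*I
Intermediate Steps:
G = 2*I*sqrt(3) (G = sqrt(0*(1/5) - 6*2) = sqrt(0 - 12) = sqrt(-12) = 2*I*sqrt(3) ≈ 3.4641*I)
-6*Y(0) + G = -6*0 + 2*I*sqrt(3) = 0 + 2*I*sqrt(3) = 2*I*sqrt(3)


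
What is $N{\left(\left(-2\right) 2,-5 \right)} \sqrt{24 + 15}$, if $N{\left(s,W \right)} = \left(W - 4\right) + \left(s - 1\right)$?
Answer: $- 14 \sqrt{39} \approx -87.43$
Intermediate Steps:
$N{\left(s,W \right)} = -5 + W + s$ ($N{\left(s,W \right)} = \left(-4 + W\right) + \left(s - 1\right) = \left(-4 + W\right) + \left(-1 + s\right) = -5 + W + s$)
$N{\left(\left(-2\right) 2,-5 \right)} \sqrt{24 + 15} = \left(-5 - 5 - 4\right) \sqrt{24 + 15} = \left(-5 - 5 - 4\right) \sqrt{39} = - 14 \sqrt{39}$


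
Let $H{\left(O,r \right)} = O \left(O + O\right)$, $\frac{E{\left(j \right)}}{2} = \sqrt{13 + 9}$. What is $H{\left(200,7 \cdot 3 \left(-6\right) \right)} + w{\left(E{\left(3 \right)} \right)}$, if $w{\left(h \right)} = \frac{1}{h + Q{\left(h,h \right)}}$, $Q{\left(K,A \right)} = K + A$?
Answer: $80000 + \frac{\sqrt{22}}{132} \approx 80000.0$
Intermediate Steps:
$E{\left(j \right)} = 2 \sqrt{22}$ ($E{\left(j \right)} = 2 \sqrt{13 + 9} = 2 \sqrt{22}$)
$Q{\left(K,A \right)} = A + K$
$H{\left(O,r \right)} = 2 O^{2}$ ($H{\left(O,r \right)} = O 2 O = 2 O^{2}$)
$w{\left(h \right)} = \frac{1}{3 h}$ ($w{\left(h \right)} = \frac{1}{h + \left(h + h\right)} = \frac{1}{h + 2 h} = \frac{1}{3 h}$)
$H{\left(200,7 \cdot 3 \left(-6\right) \right)} + w{\left(E{\left(3 \right)} \right)} = 2 \cdot 200^{2} + \frac{1}{3 \cdot 2 \sqrt{22}} = 2 \cdot 40000 + \frac{\frac{1}{44} \sqrt{22}}{3} = 80000 + \frac{\sqrt{22}}{132}$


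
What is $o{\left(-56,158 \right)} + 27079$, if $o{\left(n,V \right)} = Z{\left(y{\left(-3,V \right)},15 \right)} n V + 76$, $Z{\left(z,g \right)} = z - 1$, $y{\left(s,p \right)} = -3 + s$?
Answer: $89091$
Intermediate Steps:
$Z{\left(z,g \right)} = -1 + z$
$o{\left(n,V \right)} = 76 - 7 V n$ ($o{\left(n,V \right)} = \left(-1 - 6\right) n V + 76 = - 7 n V + 76 = - 7 V n + 76 = 76 - 7 V n$)
$o{\left(-56,158 \right)} + 27079 = \left(76 - 1106 \left(-56\right)\right) + 27079 = \left(76 + 61936\right) + 27079 = 62012 + 27079 = 89091$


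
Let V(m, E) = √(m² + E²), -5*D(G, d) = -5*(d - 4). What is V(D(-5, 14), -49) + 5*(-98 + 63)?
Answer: -175 + √2501 ≈ -124.99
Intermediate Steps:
D(G, d) = -4 + d (D(G, d) = -(-1)*(d - 4) = -(-1)*(-4 + d) = -(20 - 5*d)/5 = -4 + d)
V(m, E) = √(E² + m²)
V(D(-5, 14), -49) + 5*(-98 + 63) = √((-49)² + (-4 + 14)²) + 5*(-98 + 63) = √(2401 + 10²) + 5*(-35) = √(2401 + 100) - 175 = √2501 - 175 = -175 + √2501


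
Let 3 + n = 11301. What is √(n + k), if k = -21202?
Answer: 4*I*√619 ≈ 99.519*I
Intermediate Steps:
n = 11298 (n = -3 + 11301 = 11298)
√(n + k) = √(11298 - 21202) = √(-9904) = 4*I*√619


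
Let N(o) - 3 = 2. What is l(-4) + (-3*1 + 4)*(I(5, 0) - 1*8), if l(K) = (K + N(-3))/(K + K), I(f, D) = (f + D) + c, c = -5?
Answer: -65/8 ≈ -8.1250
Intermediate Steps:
N(o) = 5 (N(o) = 3 + 2 = 5)
I(f, D) = -5 + D + f (I(f, D) = (f + D) - 5 = (D + f) - 5 = -5 + D + f)
l(K) = (5 + K)/(2*K) (l(K) = (K + 5)/(K + K) = (5 + K)/((2*K)) = (5 + K)*(1/(2*K)) = (5 + K)/(2*K))
l(-4) + (-3*1 + 4)*(I(5, 0) - 1*8) = (1/2)*(5 - 4)/(-4) + (-3*1 + 4)*((-5 + 0 + 5) - 1*8) = (1/2)*(-1/4)*1 + (-3 + 4)*(0 - 8) = -1/8 + 1*(-8) = -1/8 - 8 = -65/8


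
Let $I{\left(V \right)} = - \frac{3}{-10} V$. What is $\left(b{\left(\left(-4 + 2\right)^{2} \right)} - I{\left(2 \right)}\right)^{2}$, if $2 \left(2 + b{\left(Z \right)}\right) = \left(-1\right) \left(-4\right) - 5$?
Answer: $\frac{961}{100} \approx 9.61$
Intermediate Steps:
$I{\left(V \right)} = \frac{3 V}{10}$ ($I{\left(V \right)} = \left(-3\right) \left(- \frac{1}{10}\right) V = \frac{3 V}{10}$)
$b{\left(Z \right)} = - \frac{5}{2}$ ($b{\left(Z \right)} = -2 + \frac{\left(-1\right) \left(-4\right) - 5}{2} = -2 + \frac{4 - 5}{2} = -2 + \frac{1}{2} \left(-1\right) = -2 - \frac{1}{2} = - \frac{5}{2}$)
$\left(b{\left(\left(-4 + 2\right)^{2} \right)} - I{\left(2 \right)}\right)^{2} = \left(- \frac{5}{2} - \frac{3}{10} \cdot 2\right)^{2} = \left(- \frac{5}{2} - \frac{3}{5}\right)^{2} = \left(- \frac{31}{10}\right)^{2} = \frac{961}{100}$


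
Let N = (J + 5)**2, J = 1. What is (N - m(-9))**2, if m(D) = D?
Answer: 2025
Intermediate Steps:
N = 36 (N = (1 + 5)**2 = 6**2 = 36)
(N - m(-9))**2 = (36 - 1*(-9))**2 = (36 + 9)**2 = 45**2 = 2025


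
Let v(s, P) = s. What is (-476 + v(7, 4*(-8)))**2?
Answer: 219961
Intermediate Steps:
(-476 + v(7, 4*(-8)))**2 = (-476 + 7)**2 = (-469)**2 = 219961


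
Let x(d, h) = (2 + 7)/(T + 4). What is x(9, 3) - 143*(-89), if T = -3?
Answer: 12736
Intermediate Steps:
x(d, h) = 9 (x(d, h) = (2 + 7)/(-3 + 4) = 9/1 = 9*1 = 9)
x(9, 3) - 143*(-89) = 9 - 143*(-89) = 9 + 12727 = 12736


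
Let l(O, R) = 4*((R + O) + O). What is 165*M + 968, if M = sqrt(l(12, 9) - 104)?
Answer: 968 + 330*sqrt(7) ≈ 1841.1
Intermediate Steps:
l(O, R) = 4*R + 8*O (l(O, R) = 4*((O + R) + O) = 4*(R + 2*O) = 4*R + 8*O)
M = 2*sqrt(7) (M = sqrt((4*9 + 8*12) - 104) = sqrt((36 + 96) - 104) = sqrt(132 - 104) = sqrt(28) = 2*sqrt(7) ≈ 5.2915)
165*M + 968 = 165*(2*sqrt(7)) + 968 = 330*sqrt(7) + 968 = 968 + 330*sqrt(7)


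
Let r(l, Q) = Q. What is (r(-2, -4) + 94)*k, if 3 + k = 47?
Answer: 3960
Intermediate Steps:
k = 44 (k = -3 + 47 = 44)
(r(-2, -4) + 94)*k = (-4 + 94)*44 = 90*44 = 3960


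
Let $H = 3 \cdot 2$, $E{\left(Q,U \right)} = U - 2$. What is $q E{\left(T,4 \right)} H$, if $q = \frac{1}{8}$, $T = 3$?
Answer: $\frac{3}{2} \approx 1.5$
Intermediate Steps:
$E{\left(Q,U \right)} = -2 + U$
$H = 6$
$q = \frac{1}{8} \approx 0.125$
$q E{\left(T,4 \right)} H = \frac{-2 + 4}{8} \cdot 6 = \frac{1}{8} \cdot 2 \cdot 6 = \frac{1}{4} \cdot 6 = \frac{3}{2}$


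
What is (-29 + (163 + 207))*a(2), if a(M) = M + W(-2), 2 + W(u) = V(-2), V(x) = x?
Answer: -682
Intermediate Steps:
W(u) = -4 (W(u) = -2 - 2 = -4)
a(M) = -4 + M (a(M) = M - 4 = -4 + M)
(-29 + (163 + 207))*a(2) = (-29 + (163 + 207))*(-4 + 2) = (-29 + 370)*(-2) = 341*(-2) = -682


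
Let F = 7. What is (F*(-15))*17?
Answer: -1785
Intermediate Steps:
(F*(-15))*17 = (7*(-15))*17 = -105*17 = -1785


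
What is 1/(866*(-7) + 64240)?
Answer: 1/58178 ≈ 1.7189e-5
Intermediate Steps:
1/(866*(-7) + 64240) = 1/(-6062 + 64240) = 1/58178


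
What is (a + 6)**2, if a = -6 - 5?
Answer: 25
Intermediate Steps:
a = -11
(a + 6)**2 = (-11 + 6)**2 = (-5)**2 = 25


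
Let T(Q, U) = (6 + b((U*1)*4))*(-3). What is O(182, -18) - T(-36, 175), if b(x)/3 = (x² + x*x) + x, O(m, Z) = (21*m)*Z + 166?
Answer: 8757688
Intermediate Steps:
O(m, Z) = 166 + 21*Z*m (O(m, Z) = 21*Z*m + 166 = 166 + 21*Z*m)
b(x) = 3*x + 6*x² (b(x) = 3*((x² + x*x) + x) = 3*((x² + x²) + x) = 3*(2*x² + x) = 3*(x + 2*x²) = 3*x + 6*x²)
T(Q, U) = -18 - 36*U*(1 + 8*U) (T(Q, U) = (6 + 3*((U*1)*4)*(1 + 2*((U*1)*4)))*(-3) = (6 + 3*(U*4)*(1 + 2*(U*4)))*(-3) = (6 + 3*(4*U)*(1 + 2*(4*U)))*(-3) = (6 + 3*(4*U)*(1 + 8*U))*(-3) = (6 + 12*U*(1 + 8*U))*(-3) = -18 - 36*U*(1 + 8*U))
O(182, -18) - T(-36, 175) = (166 + 21*(-18)*182) - (-18 - 288*175² - 36*175) = (166 - 68796) - (-18 - 288*30625 - 6300) = -68630 - (-18 - 8820000 - 6300) = -68630 - 1*(-8826318) = -68630 + 8826318 = 8757688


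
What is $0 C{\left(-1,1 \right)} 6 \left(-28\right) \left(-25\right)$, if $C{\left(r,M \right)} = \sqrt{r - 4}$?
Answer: $0$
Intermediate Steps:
$C{\left(r,M \right)} = \sqrt{-4 + r}$
$0 C{\left(-1,1 \right)} 6 \left(-28\right) \left(-25\right) = 0 \sqrt{-4 - 1} \cdot 6 \left(-28\right) \left(-25\right) = 0 \sqrt{-5} \cdot 6 \left(-28\right) \left(-25\right) = 0 i \sqrt{5} \cdot 6 \left(-28\right) \left(-25\right) = 0 \cdot 6 \left(-28\right) \left(-25\right) = 0 \left(-28\right) \left(-25\right) = 0 \left(-25\right) = 0$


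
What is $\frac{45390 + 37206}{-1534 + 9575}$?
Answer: $\frac{82596}{8041} \approx 10.272$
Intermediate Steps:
$\frac{45390 + 37206}{-1534 + 9575} = \frac{82596}{8041}$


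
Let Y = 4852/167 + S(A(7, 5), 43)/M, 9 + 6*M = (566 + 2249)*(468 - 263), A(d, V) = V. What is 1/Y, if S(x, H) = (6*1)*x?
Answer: 48185011/1399977146 ≈ 0.034418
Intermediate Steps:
M = 288533/3 (M = -3/2 + ((566 + 2249)*(468 - 263))/6 = -3/2 + (2815*205)/6 = -3/2 + (⅙)*577075 = -3/2 + 577075/6 = 288533/3 ≈ 96178.)
S(x, H) = 6*x
Y = 1399977146/48185011 (Y = 4852/167 + (6*5)/(288533/3) = 4852*(1/167) + 30*(3/288533) = 4852/167 + 90/288533 = 1399977146/48185011 ≈ 29.054)
1/Y = 1/(1399977146/48185011) = 48185011/1399977146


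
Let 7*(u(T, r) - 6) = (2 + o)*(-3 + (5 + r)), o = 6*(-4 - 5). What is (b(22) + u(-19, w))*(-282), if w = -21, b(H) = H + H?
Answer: -377316/7 ≈ -53902.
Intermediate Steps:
b(H) = 2*H
o = -54 (o = 6*(-9) = -54)
u(T, r) = -62/7 - 52*r/7 (u(T, r) = 6 + ((2 - 54)*(-3 + (5 + r)))/7 = 6 + (-52*(2 + r))/7 = 6 + (-104 - 52*r)/7 = 6 + (-104/7 - 52*r/7) = -62/7 - 52*r/7)
(b(22) + u(-19, w))*(-282) = (2*22 + (-62/7 - 52/7*(-21)))*(-282) = (44 + (-62/7 + 156))*(-282) = (44 + 1030/7)*(-282) = (1338/7)*(-282) = -377316/7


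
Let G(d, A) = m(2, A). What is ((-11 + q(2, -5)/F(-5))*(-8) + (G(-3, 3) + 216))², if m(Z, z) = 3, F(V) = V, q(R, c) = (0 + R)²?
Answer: 2455489/25 ≈ 98220.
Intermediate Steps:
q(R, c) = R²
G(d, A) = 3
((-11 + q(2, -5)/F(-5))*(-8) + (G(-3, 3) + 216))² = ((-11 + 2²/(-5))*(-8) + (3 + 216))² = ((-11 + 4*(-⅕))*(-8) + 219)² = ((-11 - ⅘)*(-8) + 219)² = (-59/5*(-8) + 219)² = (472/5 + 219)² = (1567/5)² = 2455489/25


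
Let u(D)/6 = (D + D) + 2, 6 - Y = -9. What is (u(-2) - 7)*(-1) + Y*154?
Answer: 2329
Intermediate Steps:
Y = 15 (Y = 6 - 1*(-9) = 6 + 9 = 15)
u(D) = 12 + 12*D (u(D) = 6*((D + D) + 2) = 6*(2*D + 2) = 6*(2 + 2*D) = 12 + 12*D)
(u(-2) - 7)*(-1) + Y*154 = ((12 + 12*(-2)) - 7)*(-1) + 15*154 = ((12 - 24) - 7)*(-1) + 2310 = (-12 - 7)*(-1) + 2310 = -19*(-1) + 2310 = 19 + 2310 = 2329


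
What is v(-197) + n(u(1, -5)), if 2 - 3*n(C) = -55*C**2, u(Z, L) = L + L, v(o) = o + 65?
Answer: 1702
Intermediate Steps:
v(o) = 65 + o
u(Z, L) = 2*L
n(C) = 2/3 + 55*C**2/3 (n(C) = 2/3 - (-55)*C**2/3 = 2/3 + 55*C**2/3)
v(-197) + n(u(1, -5)) = (65 - 197) + (2/3 + 55*(2*(-5))**2/3) = -132 + (2/3 + (55/3)*(-10)**2) = -132 + (2/3 + (55/3)*100) = -132 + (2/3 + 5500/3) = -132 + 1834 = 1702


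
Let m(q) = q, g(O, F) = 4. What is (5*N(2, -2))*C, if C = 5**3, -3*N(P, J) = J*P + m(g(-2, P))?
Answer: 0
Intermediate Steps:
N(P, J) = -4/3 - J*P/3 (N(P, J) = -(J*P + 4)/3 = -(4 + J*P)/3 = -4/3 - J*P/3)
C = 125
(5*N(2, -2))*C = (5*(-4/3 - 1/3*(-2)*2))*125 = (5*(-4/3 + 4/3))*125 = (5*0)*125 = 0*125 = 0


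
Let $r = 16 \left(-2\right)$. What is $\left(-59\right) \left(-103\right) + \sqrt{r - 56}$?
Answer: $6077 + 2 i \sqrt{22} \approx 6077.0 + 9.3808 i$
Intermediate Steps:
$r = -32$
$\left(-59\right) \left(-103\right) + \sqrt{r - 56} = \left(-59\right) \left(-103\right) + \sqrt{-32 - 56} = 6077 + \sqrt{-88} = 6077 + 2 i \sqrt{22}$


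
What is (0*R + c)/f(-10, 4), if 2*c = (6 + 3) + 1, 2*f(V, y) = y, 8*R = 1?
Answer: 5/2 ≈ 2.5000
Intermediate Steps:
R = ⅛ (R = (⅛)*1 = ⅛ ≈ 0.12500)
f(V, y) = y/2
c = 5 (c = ((6 + 3) + 1)/2 = (9 + 1)/2 = (½)*10 = 5)
(0*R + c)/f(-10, 4) = (0*(⅛) + 5)/(((½)*4)) = (0 + 5)/2 = 5*(½) = 5/2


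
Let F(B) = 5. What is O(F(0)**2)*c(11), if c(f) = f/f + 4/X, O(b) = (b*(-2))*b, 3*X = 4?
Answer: -5000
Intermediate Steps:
X = 4/3 (X = (1/3)*4 = 4/3 ≈ 1.3333)
O(b) = -2*b**2 (O(b) = (-2*b)*b = -2*b**2)
c(f) = 4 (c(f) = f/f + 4/(4/3) = 1 + 4*(3/4) = 1 + 3 = 4)
O(F(0)**2)*c(11) = -2*(5**2)**2*4 = -2*25**2*4 = -2*625*4 = -1250*4 = -5000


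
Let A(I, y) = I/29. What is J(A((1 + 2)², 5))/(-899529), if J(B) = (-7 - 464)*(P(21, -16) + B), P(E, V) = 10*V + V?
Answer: -799915/8695447 ≈ -0.091992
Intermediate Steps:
P(E, V) = 11*V
A(I, y) = I/29 (A(I, y) = I*(1/29) = I/29)
J(B) = 82896 - 471*B (J(B) = (-7 - 464)*(11*(-16) + B) = -471*(-176 + B) = 82896 - 471*B)
J(A((1 + 2)², 5))/(-899529) = (82896 - 471*(1 + 2)²/29)/(-899529) = (82896 - 471*3²/29)*(-1/899529) = (82896 - 471*9/29)*(-1/899529) = (82896 - 4239/29)*(-1/899529) = (2399745/29)*(-1/899529) = -799915/8695447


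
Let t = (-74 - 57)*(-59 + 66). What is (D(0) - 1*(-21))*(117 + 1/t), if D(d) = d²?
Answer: 321864/131 ≈ 2457.0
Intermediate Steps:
t = -917 (t = -131*7 = -917)
(D(0) - 1*(-21))*(117 + 1/t) = (0² - 1*(-21))*(117 + 1/(-917)) = (0 + 21)*(117 - 1/917) = 21*(107288/917) = 321864/131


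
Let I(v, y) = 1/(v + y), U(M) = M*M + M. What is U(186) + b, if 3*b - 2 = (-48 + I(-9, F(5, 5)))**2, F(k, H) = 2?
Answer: 1742207/49 ≈ 35555.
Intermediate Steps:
U(M) = M + M**2 (U(M) = M**2 + M = M + M**2)
b = 37889/49 (b = 2/3 + (-48 + 1/(-9 + 2))**2/3 = 2/3 + (-48 + 1/(-7))**2/3 = 2/3 + (-48 - 1/7)**2/3 = 2/3 + (-337/7)**2/3 = 2/3 + (1/3)*(113569/49) = 2/3 + 113569/147 = 37889/49 ≈ 773.25)
U(186) + b = 186*(1 + 186) + 37889/49 = 186*187 + 37889/49 = 34782 + 37889/49 = 1742207/49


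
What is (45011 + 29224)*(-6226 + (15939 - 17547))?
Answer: -581556990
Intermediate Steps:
(45011 + 29224)*(-6226 + (15939 - 17547)) = 74235*(-6226 - 1608) = 74235*(-7834) = -581556990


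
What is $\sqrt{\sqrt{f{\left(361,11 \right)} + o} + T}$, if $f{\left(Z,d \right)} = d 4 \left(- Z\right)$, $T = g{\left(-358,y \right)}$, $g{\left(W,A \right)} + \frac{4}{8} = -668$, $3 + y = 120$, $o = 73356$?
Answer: $\frac{\sqrt{-2674 + 32 \sqrt{898}}}{2} \approx 20.707 i$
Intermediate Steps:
$y = 117$ ($y = -3 + 120 = 117$)
$g{\left(W,A \right)} = - \frac{1337}{2}$ ($g{\left(W,A \right)} = - \frac{1}{2} - 668 = - \frac{1337}{2}$)
$T = - \frac{1337}{2} \approx -668.5$
$f{\left(Z,d \right)} = - 4 Z d$ ($f{\left(Z,d \right)} = 4 d \left(- Z\right) = - 4 Z d$)
$\sqrt{\sqrt{f{\left(361,11 \right)} + o} + T} = \sqrt{\sqrt{\left(-4\right) 361 \cdot 11 + 73356} - \frac{1337}{2}} = \sqrt{\sqrt{-15884 + 73356} - \frac{1337}{2}} = \sqrt{\sqrt{57472} - \frac{1337}{2}} = \sqrt{8 \sqrt{898} - \frac{1337}{2}} = \sqrt{- \frac{1337}{2} + 8 \sqrt{898}}$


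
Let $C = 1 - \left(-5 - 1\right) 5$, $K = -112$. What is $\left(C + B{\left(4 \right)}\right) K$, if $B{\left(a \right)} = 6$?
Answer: $-4144$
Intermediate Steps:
$C = 31$ ($C = 1 - \left(-6\right) 5 = 1 - -30 = 1 + 30 = 31$)
$\left(C + B{\left(4 \right)}\right) K = \left(31 + 6\right) \left(-112\right) = 37 \left(-112\right) = -4144$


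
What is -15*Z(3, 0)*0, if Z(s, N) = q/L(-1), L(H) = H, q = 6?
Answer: 0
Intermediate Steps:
Z(s, N) = -6 (Z(s, N) = 6/(-1) = 6*(-1) = -6)
-15*Z(3, 0)*0 = -15*(-6)*0 = 90*0 = 0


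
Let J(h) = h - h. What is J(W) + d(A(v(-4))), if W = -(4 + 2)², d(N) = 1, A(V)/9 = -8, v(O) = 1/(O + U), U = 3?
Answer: 1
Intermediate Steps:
v(O) = 1/(3 + O) (v(O) = 1/(O + 3) = 1/(3 + O))
A(V) = -72 (A(V) = 9*(-8) = -72)
W = -36 (W = -1*6² = -1*36 = -36)
J(h) = 0
J(W) + d(A(v(-4))) = 0 + 1 = 1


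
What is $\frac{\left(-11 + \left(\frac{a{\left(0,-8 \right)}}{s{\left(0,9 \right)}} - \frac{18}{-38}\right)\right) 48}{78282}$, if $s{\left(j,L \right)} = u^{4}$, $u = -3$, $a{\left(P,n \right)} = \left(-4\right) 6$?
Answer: $- \frac{44416}{6693111} \approx -0.0066361$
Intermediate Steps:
$a{\left(P,n \right)} = -24$
$s{\left(j,L \right)} = 81$ ($s{\left(j,L \right)} = \left(-3\right)^{4} = 81$)
$\frac{\left(-11 + \left(\frac{a{\left(0,-8 \right)}}{s{\left(0,9 \right)}} - \frac{18}{-38}\right)\right) 48}{78282} = \frac{\left(-11 - \left(- \frac{9}{19} + \frac{8}{27}\right)\right) 48}{78282} = \left(-11 - - \frac{91}{513}\right) 48 \cdot \frac{1}{78282} = \left(-11 + \left(- \frac{8}{27} + \frac{9}{19}\right)\right) 48 \cdot \frac{1}{78282} = \left(-11 + \frac{91}{513}\right) 48 \cdot \frac{1}{78282} = \left(- \frac{5552}{513}\right) 48 \cdot \frac{1}{78282} = \left(- \frac{88832}{171}\right) \frac{1}{78282} = - \frac{44416}{6693111}$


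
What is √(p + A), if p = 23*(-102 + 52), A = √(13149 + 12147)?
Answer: √(-1150 + 4*√1581) ≈ 31.479*I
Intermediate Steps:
A = 4*√1581 (A = √25296 = 4*√1581 ≈ 159.05)
p = -1150 (p = 23*(-50) = -1150)
√(p + A) = √(-1150 + 4*√1581)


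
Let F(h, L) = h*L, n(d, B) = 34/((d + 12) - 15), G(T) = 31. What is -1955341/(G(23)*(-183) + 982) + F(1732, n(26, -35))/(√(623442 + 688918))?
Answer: 1955341/4691 + 14722*√328090/3773035 ≈ 419.06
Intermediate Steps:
n(d, B) = 34/(-3 + d) (n(d, B) = 34/((12 + d) - 15) = 34/(-3 + d))
F(h, L) = L*h
-1955341/(G(23)*(-183) + 982) + F(1732, n(26, -35))/(√(623442 + 688918)) = -1955341/(31*(-183) + 982) + ((34/(-3 + 26))*1732)/(√(623442 + 688918)) = -1955341/(-5673 + 982) + ((34/23)*1732)/(√1312360) = -1955341/(-4691) + ((34*(1/23))*1732)/((2*√328090)) = -1955341*(-1/4691) + ((34/23)*1732)*(√328090/656180) = 1955341/4691 + 58888*(√328090/656180)/23 = 1955341/4691 + 14722*√328090/3773035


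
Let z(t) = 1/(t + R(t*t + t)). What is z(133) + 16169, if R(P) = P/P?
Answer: 2166647/134 ≈ 16169.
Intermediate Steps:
R(P) = 1
z(t) = 1/(1 + t) (z(t) = 1/(t + 1) = 1/(1 + t))
z(133) + 16169 = 1/(1 + 133) + 16169 = 1/134 + 16169 = 2166647/134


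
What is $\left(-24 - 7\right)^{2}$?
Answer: $961$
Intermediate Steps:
$\left(-24 - 7\right)^{2} = \left(-31\right)^{2} = 961$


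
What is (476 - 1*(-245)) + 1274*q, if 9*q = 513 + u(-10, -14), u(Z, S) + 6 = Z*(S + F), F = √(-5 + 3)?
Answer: 830767/9 - 12740*I*√2/9 ≈ 92308.0 - 2001.9*I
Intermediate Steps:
F = I*√2 (F = √(-2) = I*√2 ≈ 1.4142*I)
u(Z, S) = -6 + Z*(S + I*√2)
q = 647/9 - 10*I*√2/9 (q = (513 + (-6 - 14*(-10) + I*(-10)*√2))/9 = (513 + (-6 + 140 - 10*I*√2))/9 = (513 + (134 - 10*I*√2))/9 = (647 - 10*I*√2)/9 = 647/9 - 10*I*√2/9 ≈ 71.889 - 1.5713*I)
(476 - 1*(-245)) + 1274*q = (476 - 1*(-245)) + 1274*(647/9 - 10*I*√2/9) = (476 + 245) + (824278/9 - 12740*I*√2/9) = 721 + (824278/9 - 12740*I*√2/9) = 830767/9 - 12740*I*√2/9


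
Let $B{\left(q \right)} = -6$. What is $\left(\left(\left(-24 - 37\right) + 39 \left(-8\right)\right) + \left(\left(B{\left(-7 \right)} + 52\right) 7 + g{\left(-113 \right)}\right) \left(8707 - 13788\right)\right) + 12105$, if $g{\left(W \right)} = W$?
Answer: $-1050197$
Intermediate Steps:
$\left(\left(\left(-24 - 37\right) + 39 \left(-8\right)\right) + \left(\left(B{\left(-7 \right)} + 52\right) 7 + g{\left(-113 \right)}\right) \left(8707 - 13788\right)\right) + 12105 = \left(\left(\left(-24 - 37\right) + 39 \left(-8\right)\right) + \left(\left(-6 + 52\right) 7 - 113\right) \left(8707 - 13788\right)\right) + 12105 = \left(\left(-61 - 312\right) + \left(46 \cdot 7 - 113\right) \left(-5081\right)\right) + 12105 = \left(-373 + \left(322 - 113\right) \left(-5081\right)\right) + 12105 = \left(-373 + 209 \left(-5081\right)\right) + 12105 = \left(-373 - 1061929\right) + 12105 = -1062302 + 12105 = -1050197$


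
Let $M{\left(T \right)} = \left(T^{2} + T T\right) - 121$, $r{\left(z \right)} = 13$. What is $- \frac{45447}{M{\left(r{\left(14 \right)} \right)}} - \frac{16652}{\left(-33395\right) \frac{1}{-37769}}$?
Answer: $- \frac{137995379761}{7246715} \approx -19042.0$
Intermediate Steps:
$M{\left(T \right)} = -121 + 2 T^{2}$ ($M{\left(T \right)} = \left(T^{2} + T^{2}\right) - 121 = 2 T^{2} - 121 = -121 + 2 T^{2}$)
$- \frac{45447}{M{\left(r{\left(14 \right)} \right)}} - \frac{16652}{\left(-33395\right) \frac{1}{-37769}} = - \frac{45447}{-121 + 2 \cdot 13^{2}} - \frac{16652}{\left(-33395\right) \frac{1}{-37769}} = - \frac{45447}{-121 + 2 \cdot 169} - \frac{16652}{\left(-33395\right) \left(- \frac{1}{37769}\right)} = - \frac{45447}{-121 + 338} - \frac{16652}{\frac{33395}{37769}} = - \frac{45447}{217} - \frac{628929388}{33395} = - \frac{137995379761}{7246715}$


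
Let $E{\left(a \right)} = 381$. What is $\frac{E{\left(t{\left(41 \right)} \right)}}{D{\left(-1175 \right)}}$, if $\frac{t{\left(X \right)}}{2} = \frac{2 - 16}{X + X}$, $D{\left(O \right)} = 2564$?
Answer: $\frac{381}{2564} \approx 0.1486$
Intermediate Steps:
$t{\left(X \right)} = - \frac{14}{X}$ ($t{\left(X \right)} = 2 \frac{2 - 16}{X + X} = 2 \left(- \frac{14}{2 X}\right) = 2 \left(- 14 \frac{1}{2 X}\right) = 2 \left(- \frac{7}{X}\right) = - \frac{14}{X}$)
$\frac{E{\left(t{\left(41 \right)} \right)}}{D{\left(-1175 \right)}} = \frac{381}{2564}$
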